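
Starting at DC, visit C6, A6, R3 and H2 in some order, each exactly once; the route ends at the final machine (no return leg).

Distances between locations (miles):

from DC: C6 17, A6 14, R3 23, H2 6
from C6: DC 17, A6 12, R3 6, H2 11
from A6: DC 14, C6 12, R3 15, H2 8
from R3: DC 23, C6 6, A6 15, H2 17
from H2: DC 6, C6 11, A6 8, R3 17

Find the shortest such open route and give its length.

Minimum one-way distance = 32 miles.

There are 4! = 24 possible orderings.
DC→C6→A6→R3→H2: 17+12+15+17 = 61
DC→C6→A6→H2→R3: 17+12+8+17 = 54
DC→C6→R3→A6→H2: 17+6+15+8 = 46
DC→C6→R3→H2→A6: 17+6+17+8 = 48
DC→C6→H2→A6→R3: 17+11+8+15 = 51
DC→C6→H2→R3→A6: 17+11+17+15 = 60
DC→A6→C6→R3→H2: 14+12+6+17 = 49
DC→A6→C6→H2→R3: 14+12+11+17 = 54
DC→A6→R3→C6→H2: 14+15+6+11 = 46
DC→A6→R3→H2→C6: 14+15+17+11 = 57
DC→A6→H2→C6→R3: 14+8+11+6 = 39
DC→A6→H2→R3→C6: 14+8+17+6 = 45
DC→R3→C6→A6→H2: 23+6+12+8 = 49
DC→R3→C6→H2→A6: 23+6+11+8 = 48
… (10 more)
DC→H2→A6→C6→R3: 6+8+12+6 = 32  ← best
The minimum is 32.
One shortest path: DC → H2 → A6 → C6 → R3.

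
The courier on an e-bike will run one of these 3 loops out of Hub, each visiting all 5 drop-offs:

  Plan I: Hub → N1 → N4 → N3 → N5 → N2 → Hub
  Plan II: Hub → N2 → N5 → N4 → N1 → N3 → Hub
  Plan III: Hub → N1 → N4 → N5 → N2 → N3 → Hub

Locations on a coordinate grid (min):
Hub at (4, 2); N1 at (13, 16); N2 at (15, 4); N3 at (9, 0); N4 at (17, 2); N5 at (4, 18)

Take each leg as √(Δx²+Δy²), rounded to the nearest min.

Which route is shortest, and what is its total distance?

83 min — Plan III is the shortest.

Plan I: 17 + 15 + 8 + 19 + 18 + 11 = 88
Plan II: 11 + 18 + 21 + 15 + 16 + 5 = 86
Plan III: 17 + 15 + 21 + 18 + 7 + 5 = 83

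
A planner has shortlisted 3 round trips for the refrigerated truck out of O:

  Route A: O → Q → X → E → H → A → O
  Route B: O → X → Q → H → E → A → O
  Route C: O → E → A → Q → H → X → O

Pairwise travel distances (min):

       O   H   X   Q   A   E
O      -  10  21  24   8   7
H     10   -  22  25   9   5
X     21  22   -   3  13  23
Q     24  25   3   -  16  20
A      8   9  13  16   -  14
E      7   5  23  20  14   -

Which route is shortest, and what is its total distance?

Route A: 24 + 3 + 23 + 5 + 9 + 8 = 72
Route B: 21 + 3 + 25 + 5 + 14 + 8 = 76
Route C: 7 + 14 + 16 + 25 + 22 + 21 = 105

Shortest is Route A, total 72 min.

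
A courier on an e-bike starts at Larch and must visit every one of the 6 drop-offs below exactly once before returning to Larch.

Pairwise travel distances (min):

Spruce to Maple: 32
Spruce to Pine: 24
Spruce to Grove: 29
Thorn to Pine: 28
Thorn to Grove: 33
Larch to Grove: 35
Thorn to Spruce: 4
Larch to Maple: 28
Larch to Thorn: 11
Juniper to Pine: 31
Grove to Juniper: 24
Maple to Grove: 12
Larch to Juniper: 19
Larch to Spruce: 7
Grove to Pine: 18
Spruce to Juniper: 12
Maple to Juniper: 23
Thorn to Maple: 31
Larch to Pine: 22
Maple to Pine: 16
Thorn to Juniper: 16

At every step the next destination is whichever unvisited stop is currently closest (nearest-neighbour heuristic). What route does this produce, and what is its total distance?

Nearest-neighbour total = 102 min; route Larch → Spruce → Thorn → Juniper → Maple → Grove → Pine → Larch.

From Larch: distances to unvisited — Spruce=7, Thorn=11, Juniper=19, Pine=22, Maple=28, Grove=35. Nearest is Spruce (7).
From Spruce: distances to unvisited — Thorn=4, Juniper=12, Pine=24, Grove=29, Maple=32. Nearest is Thorn (4).
From Thorn: distances to unvisited — Juniper=16, Pine=28, Maple=31, Grove=33. Nearest is Juniper (16).
From Juniper: distances to unvisited — Maple=23, Grove=24, Pine=31. Nearest is Maple (23).
From Maple: distances to unvisited — Grove=12, Pine=16. Nearest is Grove (12).
From Grove: distances to unvisited — Pine=18. Nearest is Pine (18).
Return Pine→Larch: 22.
Total = 7 + 4 + 16 + 23 + 12 + 18 + 22 = 102.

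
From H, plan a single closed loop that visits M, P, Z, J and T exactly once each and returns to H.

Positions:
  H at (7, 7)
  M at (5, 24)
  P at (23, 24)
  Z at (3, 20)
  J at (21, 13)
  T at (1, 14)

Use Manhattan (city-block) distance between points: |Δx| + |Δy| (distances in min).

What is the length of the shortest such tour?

Shortest round trip = 78 min.

H → M → P → Z → J → T → H: 19+18+24+25+21+13 = 120
H → M → P → Z → T → J → H: 19+18+24+8+21+20 = 110
H → M → P → J → Z → T → H: 19+18+13+25+8+13 = 96
H → M → P → J → T → Z → H: 19+18+13+21+8+17 = 96
H → M → P → T → Z → J → H: 19+18+32+8+25+20 = 122
H → M → P → T → J → Z → H: 19+18+32+21+25+17 = 132
H → M → Z → P → J → T → H: 19+6+24+13+21+13 = 96
H → M → Z → P → T → J → H: 19+6+24+32+21+20 = 122
H → M → Z → J → P → T → H: 19+6+25+13+32+13 = 108
H → M → Z → J → T → P → H: 19+6+25+21+32+33 = 136
H → M → Z → T → P → J → H: 19+6+8+32+13+20 = 98
H → M → Z → T → J → P → H: 19+6+8+21+13+33 = 100
H → M → J → P → Z → T → H: 19+27+13+24+8+13 = 104
H → M → J → P → T → Z → H: 19+27+13+32+8+17 = 116
… (46 more)
H → J → P → M → Z → T → H: 20+13+18+6+8+13 = 78  ← best
The minimum is 78.
One optimal route: H → J → P → M → Z → T → H (or its reverse).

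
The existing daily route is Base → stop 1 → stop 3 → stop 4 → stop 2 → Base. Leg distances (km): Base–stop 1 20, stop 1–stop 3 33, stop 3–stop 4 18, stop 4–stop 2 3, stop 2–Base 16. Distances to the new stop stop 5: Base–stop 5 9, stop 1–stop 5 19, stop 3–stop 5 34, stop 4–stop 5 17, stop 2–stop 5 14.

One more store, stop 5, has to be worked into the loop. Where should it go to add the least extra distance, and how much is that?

Insertion cost between consecutive stops i–j is d(i,stop 5) + d(stop 5,j) − d(i,j):
  between Base and stop 1: 9 + 19 − 20 = 8
  between stop 1 and stop 3: 19 + 34 − 33 = 20
  between stop 3 and stop 4: 34 + 17 − 18 = 33
  between stop 4 and stop 2: 17 + 14 − 3 = 28
  between stop 2 and Base: 14 + 9 − 16 = 7
Cheapest insertion is between stop 2 and Base, adding 7.
New total = 90 + 7 = 97.

+7 km — insert stop 5 between stop 2 and Base.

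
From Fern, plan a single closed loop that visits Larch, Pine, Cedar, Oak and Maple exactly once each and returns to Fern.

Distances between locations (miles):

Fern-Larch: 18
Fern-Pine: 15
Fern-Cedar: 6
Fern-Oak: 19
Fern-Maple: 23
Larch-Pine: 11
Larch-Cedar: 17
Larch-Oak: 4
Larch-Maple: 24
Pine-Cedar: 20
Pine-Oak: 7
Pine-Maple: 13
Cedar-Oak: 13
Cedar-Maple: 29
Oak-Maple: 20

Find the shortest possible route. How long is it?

There are 60 distinct closed tours to check (reversals are equivalent).
Fern - Larch - Pine - Cedar - Oak - Maple - Fern: 18+11+20+13+20+23 = 105
Fern - Larch - Pine - Cedar - Maple - Oak - Fern: 18+11+20+29+20+19 = 117
Fern - Larch - Pine - Oak - Cedar - Maple - Fern: 18+11+7+13+29+23 = 101
Fern - Larch - Pine - Oak - Maple - Cedar - Fern: 18+11+7+20+29+6 = 91
Fern - Larch - Pine - Maple - Cedar - Oak - Fern: 18+11+13+29+13+19 = 103
Fern - Larch - Pine - Maple - Oak - Cedar - Fern: 18+11+13+20+13+6 = 81
Fern - Larch - Cedar - Pine - Oak - Maple - Fern: 18+17+20+7+20+23 = 105
Fern - Larch - Cedar - Pine - Maple - Oak - Fern: 18+17+20+13+20+19 = 107
Fern - Larch - Cedar - Oak - Pine - Maple - Fern: 18+17+13+7+13+23 = 91
Fern - Larch - Cedar - Oak - Maple - Pine - Fern: 18+17+13+20+13+15 = 96
Fern - Larch - Cedar - Maple - Pine - Oak - Fern: 18+17+29+13+7+19 = 103
Fern - Larch - Cedar - Maple - Oak - Pine - Fern: 18+17+29+20+7+15 = 106
Fern - Larch - Oak - Pine - Cedar - Maple - Fern: 18+4+7+20+29+23 = 101
Fern - Larch - Oak - Pine - Maple - Cedar - Fern: 18+4+7+13+29+6 = 77
… (46 more)
Fern - Cedar - Larch - Oak - Pine - Maple - Fern: 6+17+4+7+13+23 = 70  ← best
The minimum is 70.
One optimal route: Fern → Cedar → Larch → Oak → Pine → Maple → Fern (or its reverse).

70 miles — the shortest possible round trip.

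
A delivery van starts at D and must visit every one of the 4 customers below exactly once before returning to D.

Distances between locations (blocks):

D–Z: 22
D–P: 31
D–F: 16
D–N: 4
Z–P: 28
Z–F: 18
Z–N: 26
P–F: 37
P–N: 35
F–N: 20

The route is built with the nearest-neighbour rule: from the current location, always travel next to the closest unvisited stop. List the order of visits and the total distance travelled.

D → [N:4 / F:16 / Z:22 / P:31] → N (4)
N → [F:20 / Z:26 / P:35] → F (20)
F → [Z:18 / P:37] → Z (18)
Z → [P:28] → P (28)
Return P→D: 31.
Total = 4 + 20 + 18 + 28 + 31 = 101.

Total distance 101 blocks via the nearest-neighbour route D → N → F → Z → P → D.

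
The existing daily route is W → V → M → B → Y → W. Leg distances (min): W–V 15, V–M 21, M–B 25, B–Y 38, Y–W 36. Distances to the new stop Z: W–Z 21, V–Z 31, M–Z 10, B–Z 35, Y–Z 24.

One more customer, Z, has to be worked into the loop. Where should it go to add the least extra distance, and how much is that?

Minimum extra distance: 9 min, inserting Z between Y and W.

Insertion cost between consecutive stops i–j is d(i,Z) + d(Z,j) − d(i,j):
  between W and V: 21 + 31 − 15 = 37
  between V and M: 31 + 10 − 21 = 20
  between M and B: 10 + 35 − 25 = 20
  between B and Y: 35 + 24 − 38 = 21
  between Y and W: 24 + 21 − 36 = 9
Cheapest insertion is between Y and W, adding 9.
New total = 135 + 9 = 144.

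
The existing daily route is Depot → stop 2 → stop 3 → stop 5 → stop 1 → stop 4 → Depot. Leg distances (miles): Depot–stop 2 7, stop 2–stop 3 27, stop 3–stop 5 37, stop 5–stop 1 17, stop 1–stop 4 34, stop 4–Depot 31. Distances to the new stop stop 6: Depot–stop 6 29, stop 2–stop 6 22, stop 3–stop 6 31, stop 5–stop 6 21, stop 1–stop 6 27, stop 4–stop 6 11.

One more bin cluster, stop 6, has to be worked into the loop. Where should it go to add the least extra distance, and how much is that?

Insertion cost between consecutive stops i–j is d(i,stop 6) + d(stop 6,j) − d(i,j):
  between Depot and stop 2: 29 + 22 − 7 = 44
  between stop 2 and stop 3: 22 + 31 − 27 = 26
  between stop 3 and stop 5: 31 + 21 − 37 = 15
  between stop 5 and stop 1: 21 + 27 − 17 = 31
  between stop 1 and stop 4: 27 + 11 − 34 = 4
  between stop 4 and Depot: 11 + 29 − 31 = 9
Cheapest insertion is between stop 1 and stop 4, adding 4.
New total = 153 + 4 = 157.

+4 miles — insert stop 6 between stop 1 and stop 4.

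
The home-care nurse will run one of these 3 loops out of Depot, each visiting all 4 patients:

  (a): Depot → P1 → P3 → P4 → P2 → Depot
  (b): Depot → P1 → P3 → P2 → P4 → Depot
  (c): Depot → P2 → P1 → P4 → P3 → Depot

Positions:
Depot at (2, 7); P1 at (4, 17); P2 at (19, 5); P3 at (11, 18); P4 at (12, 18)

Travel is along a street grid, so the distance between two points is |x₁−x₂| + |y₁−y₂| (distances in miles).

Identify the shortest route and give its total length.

(a): 12 + 8 + 1 + 20 + 19 = 60
(b): 12 + 8 + 21 + 20 + 21 = 82
(c): 19 + 27 + 9 + 1 + 20 = 76

Shortest is (a), total 60 miles.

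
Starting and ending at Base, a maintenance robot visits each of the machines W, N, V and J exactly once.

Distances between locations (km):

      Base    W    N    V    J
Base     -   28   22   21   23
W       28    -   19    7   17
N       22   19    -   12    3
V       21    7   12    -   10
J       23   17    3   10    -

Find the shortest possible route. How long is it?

Base - W - N - V - J - Base: 28+19+12+10+23 = 92
Base - W - N - J - V - Base: 28+19+3+10+21 = 81
Base - W - V - N - J - Base: 28+7+12+3+23 = 73
Base - W - V - J - N - Base: 28+7+10+3+22 = 70
Base - W - J - N - V - Base: 28+17+3+12+21 = 81
Base - W - J - V - N - Base: 28+17+10+12+22 = 89
Base - N - W - V - J - Base: 22+19+7+10+23 = 81
Base - N - W - J - V - Base: 22+19+17+10+21 = 89
Base - N - V - W - J - Base: 22+12+7+17+23 = 81
Base - N - J - W - V - Base: 22+3+17+7+21 = 70
Base - V - W - N - J - Base: 21+7+19+3+23 = 73
Base - V - N - W - J - Base: 21+12+19+17+23 = 92
The minimum is 70.
One optimal route: Base → W → V → J → N → Base (or its reverse).

70 km — the shortest possible round trip.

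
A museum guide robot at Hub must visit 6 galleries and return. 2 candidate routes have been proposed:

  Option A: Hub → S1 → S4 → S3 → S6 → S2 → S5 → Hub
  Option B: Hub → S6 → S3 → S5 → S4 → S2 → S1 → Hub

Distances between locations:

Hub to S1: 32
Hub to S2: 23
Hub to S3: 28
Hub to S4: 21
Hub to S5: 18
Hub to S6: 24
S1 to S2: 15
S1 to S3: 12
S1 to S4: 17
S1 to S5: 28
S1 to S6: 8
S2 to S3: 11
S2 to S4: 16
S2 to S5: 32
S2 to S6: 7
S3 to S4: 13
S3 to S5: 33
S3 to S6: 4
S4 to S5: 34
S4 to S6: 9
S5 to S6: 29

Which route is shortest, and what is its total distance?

Option A: 32 + 17 + 13 + 4 + 7 + 32 + 18 = 123
Option B: 24 + 4 + 33 + 34 + 16 + 15 + 32 = 158

123 — Option A is the shortest.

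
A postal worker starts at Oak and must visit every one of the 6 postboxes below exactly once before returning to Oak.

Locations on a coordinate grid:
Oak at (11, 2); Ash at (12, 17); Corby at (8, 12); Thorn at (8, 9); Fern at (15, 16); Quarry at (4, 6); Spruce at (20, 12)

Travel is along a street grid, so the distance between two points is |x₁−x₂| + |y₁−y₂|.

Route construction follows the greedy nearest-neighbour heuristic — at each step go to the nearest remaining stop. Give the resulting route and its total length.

Nearest-neighbour total = 68; route Oak → Thorn → Corby → Ash → Fern → Spruce → Quarry → Oak.

From Oak: distances to unvisited — Thorn=10, Quarry=11, Corby=13, Ash=16, Fern=18, Spruce=19. Nearest is Thorn (10).
From Thorn: distances to unvisited — Corby=3, Quarry=7, Ash=12, Fern=14, Spruce=15. Nearest is Corby (3).
From Corby: distances to unvisited — Ash=9, Quarry=10, Fern=11, Spruce=12. Nearest is Ash (9).
From Ash: distances to unvisited — Fern=4, Spruce=13, Quarry=19. Nearest is Fern (4).
From Fern: distances to unvisited — Spruce=9, Quarry=21. Nearest is Spruce (9).
From Spruce: distances to unvisited — Quarry=22. Nearest is Quarry (22).
Return Quarry→Oak: 11.
Total = 10 + 3 + 9 + 4 + 9 + 22 + 11 = 68.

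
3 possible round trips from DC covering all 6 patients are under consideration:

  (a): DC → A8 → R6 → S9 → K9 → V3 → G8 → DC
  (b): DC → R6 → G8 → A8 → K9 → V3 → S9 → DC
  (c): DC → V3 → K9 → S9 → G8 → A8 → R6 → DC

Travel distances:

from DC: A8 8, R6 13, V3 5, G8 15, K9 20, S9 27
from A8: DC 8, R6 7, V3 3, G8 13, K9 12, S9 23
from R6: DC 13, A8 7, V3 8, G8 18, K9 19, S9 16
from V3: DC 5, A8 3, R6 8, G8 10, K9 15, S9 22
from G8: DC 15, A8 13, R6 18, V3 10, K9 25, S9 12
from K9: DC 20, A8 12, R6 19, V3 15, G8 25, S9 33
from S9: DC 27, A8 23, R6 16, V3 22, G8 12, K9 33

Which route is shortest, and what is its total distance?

(a): 8 + 7 + 16 + 33 + 15 + 10 + 15 = 104
(b): 13 + 18 + 13 + 12 + 15 + 22 + 27 = 120
(c): 5 + 15 + 33 + 12 + 13 + 7 + 13 = 98

Shortest is (c), total 98.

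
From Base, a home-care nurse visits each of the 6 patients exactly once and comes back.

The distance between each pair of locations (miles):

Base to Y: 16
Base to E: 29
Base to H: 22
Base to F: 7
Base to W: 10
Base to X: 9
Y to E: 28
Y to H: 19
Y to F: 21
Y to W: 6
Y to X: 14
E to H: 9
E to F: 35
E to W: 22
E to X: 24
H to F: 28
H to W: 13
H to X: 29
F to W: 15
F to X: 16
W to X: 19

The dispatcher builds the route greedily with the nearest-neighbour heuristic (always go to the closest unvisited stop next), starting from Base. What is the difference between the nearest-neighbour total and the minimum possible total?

Base: F=7, X=9, W=10, Y=16, H=22, E=29 ⇒ F
F: W=15, X=16, Y=21, H=28, E=35 ⇒ W
W: Y=6, H=13, X=19, E=22 ⇒ Y
Y: X=14, H=19, E=28 ⇒ X
X: E=24, H=29 ⇒ E
E: H=9 ⇒ H
NN route Base → F → W → Y → X → E → H → Base costs 97.
Optimal: Base → F → Y → W → H → E → X → Base costs 89 (by enumerating all 360 distinct tours).
Excess = 97 − 89 = 8.

The nearest-neighbour route is 8 miles longer than optimal.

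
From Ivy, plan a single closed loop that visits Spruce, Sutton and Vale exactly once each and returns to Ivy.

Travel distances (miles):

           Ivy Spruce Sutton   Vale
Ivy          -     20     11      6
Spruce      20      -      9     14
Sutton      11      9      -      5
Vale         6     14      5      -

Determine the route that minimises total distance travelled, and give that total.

With 3 stops there are 3!/2 = 3 distinct round trips (a route and its reverse cost the same).
Ivy-Spruce-Sutton-Vale-Ivy: 20+9+5+6 = 40
Ivy-Spruce-Vale-Sutton-Ivy: 20+14+5+11 = 50
Ivy-Sutton-Spruce-Vale-Ivy: 11+9+14+6 = 40
The minimum is 40.
One optimal route: Ivy → Spruce → Sutton → Vale → Ivy (or its reverse).

40 miles — the shortest possible round trip.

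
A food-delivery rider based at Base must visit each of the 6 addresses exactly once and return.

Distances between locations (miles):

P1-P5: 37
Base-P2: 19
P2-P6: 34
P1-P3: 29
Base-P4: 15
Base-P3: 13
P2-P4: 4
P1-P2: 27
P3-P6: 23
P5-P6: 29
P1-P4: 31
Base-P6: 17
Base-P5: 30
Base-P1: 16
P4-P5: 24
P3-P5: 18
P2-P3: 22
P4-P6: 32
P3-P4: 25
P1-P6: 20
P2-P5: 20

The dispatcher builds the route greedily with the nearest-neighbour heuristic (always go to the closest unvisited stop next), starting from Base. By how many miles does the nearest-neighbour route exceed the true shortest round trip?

Base: P3=13, P4=15, P1=16, P6=17, P2=19, P5=30 ⇒ P3
P3: P5=18, P2=22, P6=23, P4=25, P1=29 ⇒ P5
P5: P2=20, P4=24, P6=29, P1=37 ⇒ P2
P2: P4=4, P1=27, P6=34 ⇒ P4
P4: P1=31, P6=32 ⇒ P1
P1: P6=20 ⇒ P6
NN route Base → P3 → P5 → P2 → P4 → P1 → P6 → Base costs 123.
Optimal: Base → P1 → P6 → P3 → P5 → P2 → P4 → Base costs 116 (by enumerating all 360 distinct tours).
Excess = 123 − 116 = 7.

7 miles longer than the optimal tour.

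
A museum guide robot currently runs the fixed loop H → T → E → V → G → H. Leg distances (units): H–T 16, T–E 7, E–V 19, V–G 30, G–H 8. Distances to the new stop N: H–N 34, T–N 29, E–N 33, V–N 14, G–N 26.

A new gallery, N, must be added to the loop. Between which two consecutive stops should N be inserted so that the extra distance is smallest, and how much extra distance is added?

Minimum extra distance: 10, inserting N between V and G.

Insertion cost between consecutive stops i–j is d(i,N) + d(N,j) − d(i,j):
  between H and T: 34 + 29 − 16 = 47
  between T and E: 29 + 33 − 7 = 55
  between E and V: 33 + 14 − 19 = 28
  between V and G: 14 + 26 − 30 = 10
  between G and H: 26 + 34 − 8 = 52
Cheapest insertion is between V and G, adding 10.
New total = 80 + 10 = 90.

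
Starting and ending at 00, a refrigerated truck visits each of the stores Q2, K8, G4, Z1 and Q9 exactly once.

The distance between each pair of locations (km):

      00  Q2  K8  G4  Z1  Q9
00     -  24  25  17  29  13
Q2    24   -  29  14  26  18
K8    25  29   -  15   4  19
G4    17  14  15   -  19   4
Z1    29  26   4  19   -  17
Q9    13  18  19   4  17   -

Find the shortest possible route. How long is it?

Shortest round trip = 86 km.

There are 60 distinct closed tours to check (reversals are equivalent).
00 → Q2 → K8 → G4 → Z1 → Q9 → 00: 24+29+15+19+17+13 = 117
00 → Q2 → K8 → G4 → Q9 → Z1 → 00: 24+29+15+4+17+29 = 118
00 → Q2 → K8 → Z1 → G4 → Q9 → 00: 24+29+4+19+4+13 = 93
00 → Q2 → K8 → Z1 → Q9 → G4 → 00: 24+29+4+17+4+17 = 95
00 → Q2 → K8 → Q9 → G4 → Z1 → 00: 24+29+19+4+19+29 = 124
00 → Q2 → K8 → Q9 → Z1 → G4 → 00: 24+29+19+17+19+17 = 125
00 → Q2 → G4 → K8 → Z1 → Q9 → 00: 24+14+15+4+17+13 = 87
00 → Q2 → G4 → K8 → Q9 → Z1 → 00: 24+14+15+19+17+29 = 118
00 → Q2 → G4 → Z1 → K8 → Q9 → 00: 24+14+19+4+19+13 = 93
00 → Q2 → G4 → Z1 → Q9 → K8 → 00: 24+14+19+17+19+25 = 118
00 → Q2 → G4 → Q9 → K8 → Z1 → 00: 24+14+4+19+4+29 = 94
00 → Q2 → G4 → Q9 → Z1 → K8 → 00: 24+14+4+17+4+25 = 88
00 → Q2 → Z1 → K8 → G4 → Q9 → 00: 24+26+4+15+4+13 = 86
00 → Q2 → Z1 → K8 → Q9 → G4 → 00: 24+26+4+19+4+17 = 94
… (46 more)
The minimum is 86.
One optimal route: 00 → Q2 → Z1 → K8 → G4 → Q9 → 00 (or its reverse).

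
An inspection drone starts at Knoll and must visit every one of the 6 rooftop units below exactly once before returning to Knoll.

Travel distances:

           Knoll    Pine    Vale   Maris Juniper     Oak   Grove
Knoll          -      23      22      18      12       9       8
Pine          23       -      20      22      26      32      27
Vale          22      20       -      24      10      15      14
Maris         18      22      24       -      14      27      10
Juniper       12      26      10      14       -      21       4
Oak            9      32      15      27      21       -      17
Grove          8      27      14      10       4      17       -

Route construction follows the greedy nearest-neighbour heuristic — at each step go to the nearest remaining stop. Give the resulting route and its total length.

109 along Knoll → Grove → Juniper → Vale → Oak → Maris → Pine → Knoll.

From Knoll: distances to unvisited — Grove=8, Oak=9, Juniper=12, Maris=18, Vale=22, Pine=23. Nearest is Grove (8).
From Grove: distances to unvisited — Juniper=4, Maris=10, Vale=14, Oak=17, Pine=27. Nearest is Juniper (4).
From Juniper: distances to unvisited — Vale=10, Maris=14, Oak=21, Pine=26. Nearest is Vale (10).
From Vale: distances to unvisited — Oak=15, Pine=20, Maris=24. Nearest is Oak (15).
From Oak: distances to unvisited — Maris=27, Pine=32. Nearest is Maris (27).
From Maris: distances to unvisited — Pine=22. Nearest is Pine (22).
Return Pine→Knoll: 23.
Total = 8 + 4 + 10 + 15 + 27 + 22 + 23 = 109.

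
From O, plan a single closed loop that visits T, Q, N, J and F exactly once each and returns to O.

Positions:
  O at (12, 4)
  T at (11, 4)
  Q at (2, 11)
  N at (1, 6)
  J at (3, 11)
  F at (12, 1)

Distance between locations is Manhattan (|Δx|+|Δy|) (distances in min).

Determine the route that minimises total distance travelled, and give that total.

O - T - Q - N - J - F - O: 1+16+6+7+19+3 = 52
O - T - Q - N - F - J - O: 1+16+6+16+19+16 = 74
O - T - Q - J - N - F - O: 1+16+1+7+16+3 = 44
O - T - Q - J - F - N - O: 1+16+1+19+16+13 = 66
O - T - Q - F - N - J - O: 1+16+20+16+7+16 = 76
O - T - Q - F - J - N - O: 1+16+20+19+7+13 = 76
O - T - N - Q - J - F - O: 1+12+6+1+19+3 = 42
O - T - N - Q - F - J - O: 1+12+6+20+19+16 = 74
O - T - N - J - Q - F - O: 1+12+7+1+20+3 = 44
O - T - N - J - F - Q - O: 1+12+7+19+20+17 = 76
O - T - N - F - Q - J - O: 1+12+16+20+1+16 = 66
O - T - N - F - J - Q - O: 1+12+16+19+1+17 = 66
O - T - J - Q - N - F - O: 1+15+1+6+16+3 = 42
O - T - J - Q - F - N - O: 1+15+1+20+16+13 = 66
… (46 more)
The minimum is 42.
One optimal route: O → T → N → Q → J → F → O (or its reverse).

42 min — the shortest possible round trip.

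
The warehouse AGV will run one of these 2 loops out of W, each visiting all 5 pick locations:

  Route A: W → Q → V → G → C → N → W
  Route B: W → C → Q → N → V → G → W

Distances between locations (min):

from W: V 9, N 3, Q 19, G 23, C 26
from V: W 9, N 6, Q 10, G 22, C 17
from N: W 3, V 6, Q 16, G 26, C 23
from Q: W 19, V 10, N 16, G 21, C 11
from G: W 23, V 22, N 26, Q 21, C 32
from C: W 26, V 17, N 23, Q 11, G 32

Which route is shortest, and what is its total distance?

Route A: 19 + 10 + 22 + 32 + 23 + 3 = 109
Route B: 26 + 11 + 16 + 6 + 22 + 23 = 104

Shortest is Route B, total 104 min.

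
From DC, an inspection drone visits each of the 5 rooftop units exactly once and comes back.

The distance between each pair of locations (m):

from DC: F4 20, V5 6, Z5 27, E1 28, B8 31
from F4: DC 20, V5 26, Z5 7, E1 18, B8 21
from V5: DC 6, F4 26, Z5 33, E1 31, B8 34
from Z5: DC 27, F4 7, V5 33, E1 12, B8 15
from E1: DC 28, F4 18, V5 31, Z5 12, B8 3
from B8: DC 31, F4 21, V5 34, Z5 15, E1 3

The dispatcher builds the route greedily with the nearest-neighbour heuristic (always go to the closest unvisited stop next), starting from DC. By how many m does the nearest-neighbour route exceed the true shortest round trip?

From DC: V5=6, F4=20, Z5=27, E1=28, B8=31 → choose V5 (6).
From V5: F4=26, E1=31, Z5=33, B8=34 → choose F4 (26).
From F4: Z5=7, E1=18, B8=21 → choose Z5 (7).
From Z5: E1=12, B8=15 → choose E1 (12).
From E1: B8=3 → choose B8 (3).
NN route DC → V5 → F4 → Z5 → E1 → B8 → DC costs 85.
Optimal: DC → F4 → Z5 → E1 → B8 → V5 → DC costs 82 (by enumerating all 60 distinct tours).
Excess = 85 − 82 = 3.

3 m longer than the optimal tour.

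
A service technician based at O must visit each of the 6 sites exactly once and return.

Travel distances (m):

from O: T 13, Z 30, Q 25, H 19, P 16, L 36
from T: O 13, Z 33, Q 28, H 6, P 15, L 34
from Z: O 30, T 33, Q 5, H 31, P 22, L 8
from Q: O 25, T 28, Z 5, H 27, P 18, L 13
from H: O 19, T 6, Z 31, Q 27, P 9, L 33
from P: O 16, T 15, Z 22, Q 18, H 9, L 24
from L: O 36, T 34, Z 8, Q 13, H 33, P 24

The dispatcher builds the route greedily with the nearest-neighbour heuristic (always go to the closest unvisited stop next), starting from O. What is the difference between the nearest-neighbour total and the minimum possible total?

From O: T=13, P=16, H=19, Q=25, Z=30, L=36 → choose T (13).
From T: H=6, P=15, Q=28, Z=33, L=34 → choose H (6).
From H: P=9, Q=27, Z=31, L=33 → choose P (9).
From P: Q=18, Z=22, L=24 → choose Q (18).
From Q: Z=5, L=13 → choose Z (5).
From Z: L=8 → choose L (8).
NN route O → T → H → P → Q → Z → L → O costs 95.
Optimal: O → T → H → P → L → Z → Q → O costs 90 (by enumerating all 360 distinct tours).
Excess = 95 − 90 = 5.

Excess over optimum: 5 m.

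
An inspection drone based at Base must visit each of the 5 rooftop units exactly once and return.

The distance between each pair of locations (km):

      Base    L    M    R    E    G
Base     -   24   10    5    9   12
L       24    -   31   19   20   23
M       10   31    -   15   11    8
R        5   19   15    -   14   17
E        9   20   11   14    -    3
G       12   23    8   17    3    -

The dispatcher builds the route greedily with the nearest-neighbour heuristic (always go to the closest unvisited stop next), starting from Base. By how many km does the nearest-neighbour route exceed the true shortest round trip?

Excess over optimum: 20 km.

Base: R=5, E=9, M=10, G=12, L=24 ⇒ R
R: E=14, M=15, G=17, L=19 ⇒ E
E: G=3, M=11, L=20 ⇒ G
G: M=8, L=23 ⇒ M
M: L=31 ⇒ L
NN route Base → R → E → G → M → L → Base costs 85.
Optimal: Base → M → G → E → L → R → Base costs 65 (by enumerating all 60 distinct tours).
Excess = 85 − 65 = 20.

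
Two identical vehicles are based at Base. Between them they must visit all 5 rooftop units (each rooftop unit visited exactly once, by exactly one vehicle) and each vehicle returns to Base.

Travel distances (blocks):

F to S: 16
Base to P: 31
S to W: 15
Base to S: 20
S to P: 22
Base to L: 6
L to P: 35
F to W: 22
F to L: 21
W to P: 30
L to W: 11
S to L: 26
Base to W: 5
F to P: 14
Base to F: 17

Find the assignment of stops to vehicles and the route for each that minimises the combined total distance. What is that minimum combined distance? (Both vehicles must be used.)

There are 2^4 − 1 = 15 ways to divide the 5 stops into two non-empty groups. For each, the best each vehicle can do is its own shortest tour through its group:
  {F} + {S, L, W, P}: 34 + 83 = 117
  {S} + {F, L, W, P}: 40 + 76 = 116
  {F, S} + {L, W, P}: 53 + 76 = 129
  {L} + {F, S, W, P}: 12 + 73 = 85
  {F, L} + {S, W, P}: 44 + 73 = 117
  {S, L} + {F, W, P}: 52 + 66 = 118
  … (15 splits in total)
Best: vehicle 1 Base → L → Base = 12; vehicle 2 Base → F → P → S → W → Base = 73; combined 85.

85 blocks — the smallest possible combined total.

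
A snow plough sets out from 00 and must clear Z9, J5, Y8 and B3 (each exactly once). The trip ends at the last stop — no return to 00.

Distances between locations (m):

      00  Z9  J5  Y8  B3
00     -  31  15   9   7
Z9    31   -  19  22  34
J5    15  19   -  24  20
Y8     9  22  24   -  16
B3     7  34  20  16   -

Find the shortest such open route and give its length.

Shortest open route: 64 m.

There are 4! = 24 possible orderings.
00 - Z9 - J5 - Y8 - B3: 31+19+24+16 = 90
00 - Z9 - J5 - B3 - Y8: 31+19+20+16 = 86
00 - Z9 - Y8 - J5 - B3: 31+22+24+20 = 97
00 - Z9 - Y8 - B3 - J5: 31+22+16+20 = 89
00 - Z9 - B3 - J5 - Y8: 31+34+20+24 = 109
00 - Z9 - B3 - Y8 - J5: 31+34+16+24 = 105
00 - J5 - Z9 - Y8 - B3: 15+19+22+16 = 72
00 - J5 - Z9 - B3 - Y8: 15+19+34+16 = 84
00 - J5 - Y8 - Z9 - B3: 15+24+22+34 = 95
00 - J5 - Y8 - B3 - Z9: 15+24+16+34 = 89
00 - J5 - B3 - Z9 - Y8: 15+20+34+22 = 91
00 - J5 - B3 - Y8 - Z9: 15+20+16+22 = 73
00 - Y8 - Z9 - J5 - B3: 9+22+19+20 = 70
00 - Y8 - Z9 - B3 - J5: 9+22+34+20 = 85
… (10 more)
00 - Y8 - B3 - J5 - Z9: 9+16+20+19 = 64  ← best
The minimum is 64.
One shortest path: 00 → Y8 → B3 → J5 → Z9.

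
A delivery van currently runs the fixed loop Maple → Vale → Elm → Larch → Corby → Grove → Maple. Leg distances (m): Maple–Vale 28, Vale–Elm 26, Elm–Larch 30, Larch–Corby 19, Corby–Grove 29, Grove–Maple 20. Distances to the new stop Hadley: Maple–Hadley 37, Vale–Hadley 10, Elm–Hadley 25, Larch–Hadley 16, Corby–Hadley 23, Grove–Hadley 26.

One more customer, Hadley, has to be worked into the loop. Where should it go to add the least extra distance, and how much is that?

Insertion cost between consecutive stops i–j is d(i,Hadley) + d(Hadley,j) − d(i,j):
  between Maple and Vale: 37 + 10 − 28 = 19
  between Vale and Elm: 10 + 25 − 26 = 9
  between Elm and Larch: 25 + 16 − 30 = 11
  between Larch and Corby: 16 + 23 − 19 = 20
  between Corby and Grove: 23 + 26 − 29 = 20
  between Grove and Maple: 26 + 37 − 20 = 43
Cheapest insertion is between Vale and Elm, adding 9.
New total = 152 + 9 = 161.

Minimum extra distance: 9 m, inserting Hadley between Vale and Elm.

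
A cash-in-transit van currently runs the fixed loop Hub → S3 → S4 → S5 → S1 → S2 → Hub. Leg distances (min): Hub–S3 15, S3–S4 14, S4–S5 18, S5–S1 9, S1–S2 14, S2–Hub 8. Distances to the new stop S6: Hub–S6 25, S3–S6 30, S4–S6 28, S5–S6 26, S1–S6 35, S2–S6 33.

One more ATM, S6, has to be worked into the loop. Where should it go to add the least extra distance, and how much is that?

Insertion cost between consecutive stops i–j is d(i,S6) + d(S6,j) − d(i,j):
  between Hub and S3: 25 + 30 − 15 = 40
  between S3 and S4: 30 + 28 − 14 = 44
  between S4 and S5: 28 + 26 − 18 = 36
  between S5 and S1: 26 + 35 − 9 = 52
  between S1 and S2: 35 + 33 − 14 = 54
  between S2 and Hub: 33 + 25 − 8 = 50
Cheapest insertion is between S4 and S5, adding 36.
New total = 78 + 36 = 114.

Adding 36 min by placing S6 on the S4–S5 leg.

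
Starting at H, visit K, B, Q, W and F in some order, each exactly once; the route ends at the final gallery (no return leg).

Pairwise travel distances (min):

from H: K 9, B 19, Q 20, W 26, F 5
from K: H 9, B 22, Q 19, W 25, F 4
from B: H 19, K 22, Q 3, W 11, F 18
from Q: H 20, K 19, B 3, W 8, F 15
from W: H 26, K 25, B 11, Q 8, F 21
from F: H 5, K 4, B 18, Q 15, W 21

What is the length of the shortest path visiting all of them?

There are 5! = 120 possible orderings.
H→K→B→Q→W→F: 9+22+3+8+21 = 63
H→K→B→Q→F→W: 9+22+3+15+21 = 70
H→K→B→W→Q→F: 9+22+11+8+15 = 65
H→K→B→W→F→Q: 9+22+11+21+15 = 78
H→K→B→F→Q→W: 9+22+18+15+8 = 72
H→K→B→F→W→Q: 9+22+18+21+8 = 78
H→K→Q→B→W→F: 9+19+3+11+21 = 63
H→K→Q→B→F→W: 9+19+3+18+21 = 70
H→K→Q→W→B→F: 9+19+8+11+18 = 65
H→K→Q→W→F→B: 9+19+8+21+18 = 75
H→K→Q→F→B→W: 9+19+15+18+11 = 72
H→K→Q→F→W→B: 9+19+15+21+11 = 75
H→K→W→B→Q→F: 9+25+11+3+15 = 63
H→K→W→B→F→Q: 9+25+11+18+15 = 78
… (106 more)
H→K→F→B→Q→W: 9+4+18+3+8 = 42  ← best
The minimum is 42.
One shortest path: H → K → F → B → Q → W.

Minimum one-way distance = 42 min.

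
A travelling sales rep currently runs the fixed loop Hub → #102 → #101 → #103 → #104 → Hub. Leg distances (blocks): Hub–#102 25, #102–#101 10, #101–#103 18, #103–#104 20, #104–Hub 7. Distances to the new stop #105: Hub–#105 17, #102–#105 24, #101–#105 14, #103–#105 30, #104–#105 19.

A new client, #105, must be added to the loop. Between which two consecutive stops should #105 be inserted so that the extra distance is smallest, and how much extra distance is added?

Adding 16 blocks by placing #105 on the Hub–#102 leg.

Insertion cost between consecutive stops i–j is d(i,#105) + d(#105,j) − d(i,j):
  between Hub and #102: 17 + 24 − 25 = 16
  between #102 and #101: 24 + 14 − 10 = 28
  between #101 and #103: 14 + 30 − 18 = 26
  between #103 and #104: 30 + 19 − 20 = 29
  between #104 and Hub: 19 + 17 − 7 = 29
Cheapest insertion is between Hub and #102, adding 16.
New total = 80 + 16 = 96.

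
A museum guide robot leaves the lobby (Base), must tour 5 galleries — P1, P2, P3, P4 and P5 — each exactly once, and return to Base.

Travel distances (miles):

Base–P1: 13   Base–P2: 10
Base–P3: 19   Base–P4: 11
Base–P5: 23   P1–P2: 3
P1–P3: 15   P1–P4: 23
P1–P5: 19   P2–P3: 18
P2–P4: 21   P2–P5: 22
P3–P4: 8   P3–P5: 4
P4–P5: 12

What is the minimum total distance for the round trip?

Base → P1 → P2 → P3 → P4 → P5 → Base: 13+3+18+8+12+23 = 77
Base → P1 → P2 → P3 → P5 → P4 → Base: 13+3+18+4+12+11 = 61
Base → P1 → P2 → P4 → P3 → P5 → Base: 13+3+21+8+4+23 = 72
Base → P1 → P2 → P4 → P5 → P3 → Base: 13+3+21+12+4+19 = 72
Base → P1 → P2 → P5 → P3 → P4 → Base: 13+3+22+4+8+11 = 61
Base → P1 → P2 → P5 → P4 → P3 → Base: 13+3+22+12+8+19 = 77
Base → P1 → P3 → P2 → P4 → P5 → Base: 13+15+18+21+12+23 = 102
Base → P1 → P3 → P2 → P5 → P4 → Base: 13+15+18+22+12+11 = 91
Base → P1 → P3 → P4 → P2 → P5 → Base: 13+15+8+21+22+23 = 102
Base → P1 → P3 → P4 → P5 → P2 → Base: 13+15+8+12+22+10 = 80
Base → P1 → P3 → P5 → P2 → P4 → Base: 13+15+4+22+21+11 = 86
Base → P1 → P3 → P5 → P4 → P2 → Base: 13+15+4+12+21+10 = 75
Base → P1 → P4 → P2 → P3 → P5 → Base: 13+23+21+18+4+23 = 102
Base → P1 → P4 → P2 → P5 → P3 → Base: 13+23+21+22+4+19 = 102
… (46 more)
Base → P2 → P1 → P3 → P5 → P4 → Base: 10+3+15+4+12+11 = 55  ← best
The minimum is 55.
One optimal route: Base → P2 → P1 → P3 → P5 → P4 → Base (or its reverse).

Minimum total distance: 55 miles.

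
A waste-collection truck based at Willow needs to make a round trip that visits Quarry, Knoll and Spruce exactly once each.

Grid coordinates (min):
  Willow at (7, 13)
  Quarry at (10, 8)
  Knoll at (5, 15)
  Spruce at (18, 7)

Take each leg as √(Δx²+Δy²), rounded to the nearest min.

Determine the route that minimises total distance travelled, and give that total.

Willow-Quarry-Knoll-Spruce-Willow: 6+9+15+13 = 43
Willow-Quarry-Spruce-Knoll-Willow: 6+8+15+3 = 32
Willow-Knoll-Quarry-Spruce-Willow: 3+9+8+13 = 33
The minimum is 32.
One optimal route: Willow → Quarry → Spruce → Knoll → Willow (or its reverse).

Minimum total distance: 32 min.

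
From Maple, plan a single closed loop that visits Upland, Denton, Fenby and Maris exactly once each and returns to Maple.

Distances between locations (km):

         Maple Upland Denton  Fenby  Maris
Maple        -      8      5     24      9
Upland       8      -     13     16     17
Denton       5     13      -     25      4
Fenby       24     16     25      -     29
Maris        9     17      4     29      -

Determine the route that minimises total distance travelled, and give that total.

There are 12 distinct closed tours to check (reversals are equivalent).
Maple - Upland - Denton - Fenby - Maris - Maple: 8+13+25+29+9 = 84
Maple - Upland - Denton - Maris - Fenby - Maple: 8+13+4+29+24 = 78
Maple - Upland - Fenby - Denton - Maris - Maple: 8+16+25+4+9 = 62
Maple - Upland - Fenby - Maris - Denton - Maple: 8+16+29+4+5 = 62
Maple - Upland - Maris - Denton - Fenby - Maple: 8+17+4+25+24 = 78
Maple - Upland - Maris - Fenby - Denton - Maple: 8+17+29+25+5 = 84
Maple - Denton - Upland - Fenby - Maris - Maple: 5+13+16+29+9 = 72
Maple - Denton - Upland - Maris - Fenby - Maple: 5+13+17+29+24 = 88
Maple - Denton - Fenby - Upland - Maris - Maple: 5+25+16+17+9 = 72
Maple - Denton - Maris - Upland - Fenby - Maple: 5+4+17+16+24 = 66
Maple - Fenby - Upland - Denton - Maris - Maple: 24+16+13+4+9 = 66
Maple - Fenby - Denton - Upland - Maris - Maple: 24+25+13+17+9 = 88
The minimum is 62.
One optimal route: Maple → Upland → Fenby → Denton → Maris → Maple (or its reverse).

Minimum total distance: 62 km.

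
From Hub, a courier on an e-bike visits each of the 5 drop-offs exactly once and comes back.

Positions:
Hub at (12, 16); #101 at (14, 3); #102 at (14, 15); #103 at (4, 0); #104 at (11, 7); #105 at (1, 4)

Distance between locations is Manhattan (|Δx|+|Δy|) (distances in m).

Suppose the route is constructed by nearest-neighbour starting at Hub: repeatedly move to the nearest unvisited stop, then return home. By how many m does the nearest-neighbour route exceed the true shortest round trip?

Excess over optimum: 6 m.

From Hub: #102=3, #104=10, #101=15, #105=23, #103=24 → choose #102 (3).
From #102: #104=11, #101=12, #105=24, #103=25 → choose #104 (11).
From #104: #101=7, #105=13, #103=14 → choose #101 (7).
From #101: #103=13, #105=14 → choose #103 (13).
From #103: #105=7 → choose #105 (7).
NN route Hub → #102 → #104 → #101 → #103 → #105 → Hub costs 64.
Optimal: Hub → #102 → #101 → #103 → #105 → #104 → Hub costs 58 (by enumerating all 60 distinct tours).
Excess = 64 − 58 = 6.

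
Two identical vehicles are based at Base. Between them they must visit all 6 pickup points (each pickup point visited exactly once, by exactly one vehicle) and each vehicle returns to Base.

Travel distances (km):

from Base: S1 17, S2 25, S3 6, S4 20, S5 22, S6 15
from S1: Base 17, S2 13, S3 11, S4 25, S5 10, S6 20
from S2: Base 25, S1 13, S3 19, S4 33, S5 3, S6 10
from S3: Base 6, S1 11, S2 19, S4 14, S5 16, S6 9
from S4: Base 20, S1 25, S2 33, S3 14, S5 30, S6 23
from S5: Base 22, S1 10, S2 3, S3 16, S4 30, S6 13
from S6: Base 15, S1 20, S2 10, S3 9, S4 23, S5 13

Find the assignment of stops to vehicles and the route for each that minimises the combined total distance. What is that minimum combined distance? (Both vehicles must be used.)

There are 2^5 − 1 = 31 ways to divide the 6 stops into two non-empty groups. For each, the best each vehicle can do is its own shortest tour through its group:
  {S1} + {S2, S3, S4, S5, S6}: 34 + 78 = 112
  {S2} + {S1, S3, S4, S5, S6}: 50 + 83 = 133
  {S1, S2} + {S3, S4, S5, S6}: 55 + 78 = 133
  {S3} + {S1, S2, S4, S5, S6}: 12 + 83 = 95
  {S1, S3} + {S2, S4, S5, S6}: 34 + 78 = 112
  {S2, S3} + {S1, S4, S5, S6}: 50 + 83 = 133
  … (31 splits in total)
Best: vehicle 1 Base → S3 → Base = 12; vehicle 2 Base → S1 → S5 → S2 → S6 → S4 → Base = 83; combined 95.

Minimum combined distance: 95 km.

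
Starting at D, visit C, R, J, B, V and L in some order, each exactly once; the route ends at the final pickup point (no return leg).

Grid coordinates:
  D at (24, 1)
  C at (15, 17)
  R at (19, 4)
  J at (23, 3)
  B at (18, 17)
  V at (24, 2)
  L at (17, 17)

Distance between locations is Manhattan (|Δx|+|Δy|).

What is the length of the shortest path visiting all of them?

Shortest open route: 25.

There are 6! = 720 possible orderings.
D - C - R - J - B - V - L: 25+17+5+19+21+22 = 109
D - C - R - J - B - L - V: 25+17+5+19+1+22 = 89
D - C - R - J - V - B - L: 25+17+5+2+21+1 = 71
D - C - R - J - V - L - B: 25+17+5+2+22+1 = 72
D - C - R - J - L - B - V: 25+17+5+20+1+21 = 89
D - C - R - J - L - V - B: 25+17+5+20+22+21 = 110
D - C - R - B - J - V - L: 25+17+14+19+2+22 = 99
D - C - R - B - J - L - V: 25+17+14+19+20+22 = 117
… (712 more)
D - V - J - R - B - L - C: 1+2+5+14+1+2 = 25  ← best
The minimum is 25.
One shortest path: D → V → J → R → B → L → C.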